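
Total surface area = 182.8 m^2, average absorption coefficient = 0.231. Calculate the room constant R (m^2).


Given values:
  S = 182.8 m^2, alpha = 0.231
Formula: R = S * alpha / (1 - alpha)
Numerator: 182.8 * 0.231 = 42.2268
Denominator: 1 - 0.231 = 0.769
R = 42.2268 / 0.769 = 54.91

54.91 m^2


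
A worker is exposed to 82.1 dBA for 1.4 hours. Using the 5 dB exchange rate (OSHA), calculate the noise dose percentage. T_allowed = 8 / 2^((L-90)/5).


Given values:
  L = 82.1 dBA, T = 1.4 hours
Formula: T_allowed = 8 / 2^((L - 90) / 5)
Compute exponent: (82.1 - 90) / 5 = -1.58
Compute 2^(-1.58) = 0.334482
T_allowed = 8 / 0.334482 = 23.91758 hours
Dose = (T / T_allowed) * 100
Dose = (1.4 / 23.91758) * 100 = 5.85

5.85 %


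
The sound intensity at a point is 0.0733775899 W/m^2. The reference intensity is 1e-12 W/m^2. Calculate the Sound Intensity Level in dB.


Given values:
  I = 0.0733775899 W/m^2
  I_ref = 1e-12 W/m^2
Formula: SIL = 10 * log10(I / I_ref)
Compute ratio: I / I_ref = 73377589900
Compute log10: log10(73377589900) = 10.865563
Multiply: SIL = 10 * 10.865563 = 108.66

108.66 dB


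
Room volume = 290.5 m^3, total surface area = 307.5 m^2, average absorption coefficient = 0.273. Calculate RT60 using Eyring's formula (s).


Given values:
  V = 290.5 m^3, S = 307.5 m^2, alpha = 0.273
Formula: RT60 = 0.161 * V / (-S * ln(1 - alpha))
Compute ln(1 - 0.273) = ln(0.727) = -0.318829
Denominator: -307.5 * -0.318829 = 98.0399
Numerator: 0.161 * 290.5 = 46.7705
RT60 = 46.7705 / 98.0399 = 0.477

0.477 s


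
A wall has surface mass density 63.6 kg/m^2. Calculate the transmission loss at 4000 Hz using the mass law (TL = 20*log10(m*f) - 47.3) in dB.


Given values:
  m = 63.6 kg/m^2, f = 4000 Hz
Formula: TL = 20 * log10(m * f) - 47.3
Compute m * f = 63.6 * 4000 = 254400.0
Compute log10(254400.0) = 5.405517
Compute 20 * 5.405517 = 108.1103
TL = 108.1103 - 47.3 = 60.81

60.81 dB


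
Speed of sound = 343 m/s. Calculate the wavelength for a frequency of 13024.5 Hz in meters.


Given values:
  c = 343 m/s, f = 13024.5 Hz
Formula: lambda = c / f
lambda = 343 / 13024.5
lambda = 0.0263

0.0263 m


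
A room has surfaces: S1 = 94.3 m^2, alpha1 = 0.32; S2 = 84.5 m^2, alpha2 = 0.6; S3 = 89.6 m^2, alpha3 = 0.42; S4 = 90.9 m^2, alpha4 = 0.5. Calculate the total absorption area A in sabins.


Given surfaces:
  Surface 1: 94.3 * 0.32 = 30.176
  Surface 2: 84.5 * 0.6 = 50.7
  Surface 3: 89.6 * 0.42 = 37.632
  Surface 4: 90.9 * 0.5 = 45.45
Formula: A = sum(Si * alpha_i)
A = 30.176 + 50.7 + 37.632 + 45.45
A = 163.96

163.96 sabins


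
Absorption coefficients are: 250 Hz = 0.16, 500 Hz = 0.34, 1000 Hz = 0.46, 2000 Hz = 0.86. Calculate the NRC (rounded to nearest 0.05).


Given values:
  a_250 = 0.16, a_500 = 0.34
  a_1000 = 0.46, a_2000 = 0.86
Formula: NRC = (a250 + a500 + a1000 + a2000) / 4
Sum = 0.16 + 0.34 + 0.46 + 0.86 = 1.82
NRC = 1.82 / 4 = 0.455
Rounded to nearest 0.05: 0.45

0.45


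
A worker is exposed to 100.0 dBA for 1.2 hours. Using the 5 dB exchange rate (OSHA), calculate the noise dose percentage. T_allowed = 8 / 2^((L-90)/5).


Given values:
  L = 100.0 dBA, T = 1.2 hours
Formula: T_allowed = 8 / 2^((L - 90) / 5)
Compute exponent: (100.0 - 90) / 5 = 2.0
Compute 2^(2.0) = 4.0
T_allowed = 8 / 4.0 = 2.0 hours
Dose = (T / T_allowed) * 100
Dose = (1.2 / 2.0) * 100 = 60.0

60.0 %


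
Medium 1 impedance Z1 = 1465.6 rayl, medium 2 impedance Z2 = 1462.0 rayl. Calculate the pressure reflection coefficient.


Given values:
  Z1 = 1465.6 rayl, Z2 = 1462.0 rayl
Formula: R = (Z2 - Z1) / (Z2 + Z1)
Numerator: Z2 - Z1 = 1462.0 - 1465.6 = -3.6
Denominator: Z2 + Z1 = 1462.0 + 1465.6 = 2927.6
R = -3.6 / 2927.6 = -0.0012

-0.0012


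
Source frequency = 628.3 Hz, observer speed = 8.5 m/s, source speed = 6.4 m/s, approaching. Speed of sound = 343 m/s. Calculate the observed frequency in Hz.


Given values:
  f_s = 628.3 Hz, v_o = 8.5 m/s, v_s = 6.4 m/s
  Direction: approaching
Formula: f_o = f_s * (c + v_o) / (c - v_s)
Numerator: c + v_o = 343 + 8.5 = 351.5
Denominator: c - v_s = 343 - 6.4 = 336.6
f_o = 628.3 * 351.5 / 336.6 = 656.11

656.11 Hz


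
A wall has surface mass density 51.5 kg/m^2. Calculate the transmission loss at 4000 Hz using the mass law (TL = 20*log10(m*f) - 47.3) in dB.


Given values:
  m = 51.5 kg/m^2, f = 4000 Hz
Formula: TL = 20 * log10(m * f) - 47.3
Compute m * f = 51.5 * 4000 = 206000.0
Compute log10(206000.0) = 5.313867
Compute 20 * 5.313867 = 106.2773
TL = 106.2773 - 47.3 = 58.98

58.98 dB


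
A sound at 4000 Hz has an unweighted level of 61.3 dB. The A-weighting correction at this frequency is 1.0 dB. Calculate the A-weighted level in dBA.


Given values:
  SPL = 61.3 dB
  A-weighting at 4000 Hz = 1.0 dB
Formula: L_A = SPL + A_weight
L_A = 61.3 + (1.0)
L_A = 62.3

62.3 dBA


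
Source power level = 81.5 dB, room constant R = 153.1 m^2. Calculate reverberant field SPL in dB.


Given values:
  Lw = 81.5 dB, R = 153.1 m^2
Formula: SPL = Lw + 10 * log10(4 / R)
Compute 4 / R = 4 / 153.1 = 0.026127
Compute 10 * log10(0.026127) = -15.8291
SPL = 81.5 + (-15.8291) = 65.67

65.67 dB


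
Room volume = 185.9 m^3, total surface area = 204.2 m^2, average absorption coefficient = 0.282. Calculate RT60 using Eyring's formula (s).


Given values:
  V = 185.9 m^3, S = 204.2 m^2, alpha = 0.282
Formula: RT60 = 0.161 * V / (-S * ln(1 - alpha))
Compute ln(1 - 0.282) = ln(0.718) = -0.331286
Denominator: -204.2 * -0.331286 = 67.6486
Numerator: 0.161 * 185.9 = 29.9299
RT60 = 29.9299 / 67.6486 = 0.442

0.442 s


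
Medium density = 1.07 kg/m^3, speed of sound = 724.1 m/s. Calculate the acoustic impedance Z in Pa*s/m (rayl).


Given values:
  rho = 1.07 kg/m^3
  c = 724.1 m/s
Formula: Z = rho * c
Z = 1.07 * 724.1
Z = 774.79

774.79 rayl


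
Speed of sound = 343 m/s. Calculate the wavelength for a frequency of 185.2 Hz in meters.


Given values:
  c = 343 m/s, f = 185.2 Hz
Formula: lambda = c / f
lambda = 343 / 185.2
lambda = 1.8521

1.8521 m


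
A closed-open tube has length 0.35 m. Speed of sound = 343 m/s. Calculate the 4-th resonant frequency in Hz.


Given values:
  Tube type: closed-open, L = 0.35 m, c = 343 m/s, n = 4
Formula: f_n = (2n - 1) * c / (4 * L)
Compute 2n - 1 = 2*4 - 1 = 7
Compute 4 * L = 4 * 0.35 = 1.4
f = 7 * 343 / 1.4
f = 1715.0

1715.0 Hz


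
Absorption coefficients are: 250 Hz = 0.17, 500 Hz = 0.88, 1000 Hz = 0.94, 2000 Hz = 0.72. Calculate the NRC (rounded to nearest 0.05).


Given values:
  a_250 = 0.17, a_500 = 0.88
  a_1000 = 0.94, a_2000 = 0.72
Formula: NRC = (a250 + a500 + a1000 + a2000) / 4
Sum = 0.17 + 0.88 + 0.94 + 0.72 = 2.71
NRC = 2.71 / 4 = 0.6775
Rounded to nearest 0.05: 0.7

0.7


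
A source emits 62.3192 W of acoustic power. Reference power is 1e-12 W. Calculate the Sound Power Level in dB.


Given values:
  W = 62.3192 W
  W_ref = 1e-12 W
Formula: SWL = 10 * log10(W / W_ref)
Compute ratio: W / W_ref = 62319200000000
Compute log10: log10(62319200000000) = 13.794622
Multiply: SWL = 10 * 13.794622 = 137.95

137.95 dB


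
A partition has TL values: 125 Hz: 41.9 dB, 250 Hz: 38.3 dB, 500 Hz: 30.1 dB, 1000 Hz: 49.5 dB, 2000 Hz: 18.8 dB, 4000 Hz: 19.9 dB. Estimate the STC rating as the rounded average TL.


Given TL values at each frequency:
  125 Hz: 41.9 dB
  250 Hz: 38.3 dB
  500 Hz: 30.1 dB
  1000 Hz: 49.5 dB
  2000 Hz: 18.8 dB
  4000 Hz: 19.9 dB
Formula: STC ~ round(average of TL values)
Sum = 41.9 + 38.3 + 30.1 + 49.5 + 18.8 + 19.9 = 198.5
Average = 198.5 / 6 = 33.08
Rounded: 33

33


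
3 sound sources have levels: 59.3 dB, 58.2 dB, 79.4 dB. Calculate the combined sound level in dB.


Formula: L_total = 10 * log10( sum(10^(Li/10)) )
  Source 1: 10^(59.3/10) = 851138.0382
  Source 2: 10^(58.2/10) = 660693.448
  Source 3: 10^(79.4/10) = 87096358.9956
Sum of linear values = 88608190.4818
L_total = 10 * log10(88608190.4818) = 79.47

79.47 dB


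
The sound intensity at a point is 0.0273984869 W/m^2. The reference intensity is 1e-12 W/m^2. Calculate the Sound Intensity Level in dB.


Given values:
  I = 0.0273984869 W/m^2
  I_ref = 1e-12 W/m^2
Formula: SIL = 10 * log10(I / I_ref)
Compute ratio: I / I_ref = 27398486900
Compute log10: log10(27398486900) = 10.437727
Multiply: SIL = 10 * 10.437727 = 104.38

104.38 dB


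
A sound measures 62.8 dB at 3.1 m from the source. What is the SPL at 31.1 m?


Given values:
  SPL1 = 62.8 dB, r1 = 3.1 m, r2 = 31.1 m
Formula: SPL2 = SPL1 - 20 * log10(r2 / r1)
Compute ratio: r2 / r1 = 31.1 / 3.1 = 10.0323
Compute log10: log10(10.0323) = 1.001401
Compute drop: 20 * 1.001401 = 20.028
SPL2 = 62.8 - 20.028 = 42.77

42.77 dB


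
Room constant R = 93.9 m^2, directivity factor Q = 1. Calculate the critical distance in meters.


Given values:
  R = 93.9 m^2, Q = 1
Formula: d_c = 0.141 * sqrt(Q * R)
Compute Q * R = 1 * 93.9 = 93.9
Compute sqrt(93.9) = 9.6902
d_c = 0.141 * 9.6902 = 1.366

1.366 m


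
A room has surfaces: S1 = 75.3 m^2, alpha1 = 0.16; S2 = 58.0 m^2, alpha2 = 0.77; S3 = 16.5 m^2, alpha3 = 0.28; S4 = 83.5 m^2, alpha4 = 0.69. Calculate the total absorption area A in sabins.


Given surfaces:
  Surface 1: 75.3 * 0.16 = 12.048
  Surface 2: 58.0 * 0.77 = 44.66
  Surface 3: 16.5 * 0.28 = 4.62
  Surface 4: 83.5 * 0.69 = 57.615
Formula: A = sum(Si * alpha_i)
A = 12.048 + 44.66 + 4.62 + 57.615
A = 118.94

118.94 sabins


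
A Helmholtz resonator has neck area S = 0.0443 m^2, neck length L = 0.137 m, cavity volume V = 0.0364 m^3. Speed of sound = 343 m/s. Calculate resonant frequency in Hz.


Given values:
  S = 0.0443 m^2, L = 0.137 m, V = 0.0364 m^3, c = 343 m/s
Formula: f = (c / (2*pi)) * sqrt(S / (V * L))
Compute V * L = 0.0364 * 0.137 = 0.0049868
Compute S / (V * L) = 0.0443 / 0.0049868 = 8.8835
Compute sqrt(8.8835) = 2.98052
Compute c / (2*pi) = 343 / 6.283185 = 54.590148
f = 54.590148 * 2.98052 = 162.71

162.71 Hz


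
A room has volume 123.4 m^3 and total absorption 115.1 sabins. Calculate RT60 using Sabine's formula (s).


Given values:
  V = 123.4 m^3
  A = 115.1 sabins
Formula: RT60 = 0.161 * V / A
Numerator: 0.161 * 123.4 = 19.8674
RT60 = 19.8674 / 115.1 = 0.173

0.173 s


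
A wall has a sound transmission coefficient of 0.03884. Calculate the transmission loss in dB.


Given values:
  tau = 0.03884
Formula: TL = 10 * log10(1 / tau)
Compute 1 / tau = 1 / 0.03884 = 25.7467
Compute log10(25.7467) = 1.410722
TL = 10 * 1.410722 = 14.11

14.11 dB


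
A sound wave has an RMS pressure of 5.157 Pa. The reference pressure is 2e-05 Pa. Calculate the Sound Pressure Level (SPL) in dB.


Given values:
  p = 5.157 Pa
  p_ref = 2e-05 Pa
Formula: SPL = 20 * log10(p / p_ref)
Compute ratio: p / p_ref = 5.157 / 2e-05 = 257850
Compute log10: log10(257850) = 5.411367
Multiply: SPL = 20 * 5.411367 = 108.23

108.23 dB


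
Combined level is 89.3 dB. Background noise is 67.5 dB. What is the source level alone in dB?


Given values:
  L_total = 89.3 dB, L_bg = 67.5 dB
Formula: L_source = 10 * log10(10^(L_total/10) - 10^(L_bg/10))
Convert to linear:
  10^(89.3/10) = 851138038.2024
  10^(67.5/10) = 5623413.2519
Difference: 851138038.2024 - 5623413.2519 = 845514624.9505
L_source = 10 * log10(845514624.9505) = 89.27

89.27 dB


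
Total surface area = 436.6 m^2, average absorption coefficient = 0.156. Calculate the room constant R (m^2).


Given values:
  S = 436.6 m^2, alpha = 0.156
Formula: R = S * alpha / (1 - alpha)
Numerator: 436.6 * 0.156 = 68.1096
Denominator: 1 - 0.156 = 0.844
R = 68.1096 / 0.844 = 80.7

80.7 m^2


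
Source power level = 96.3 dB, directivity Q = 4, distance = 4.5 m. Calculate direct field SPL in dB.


Given values:
  Lw = 96.3 dB, Q = 4, r = 4.5 m
Formula: SPL = Lw + 10 * log10(Q / (4 * pi * r^2))
Compute 4 * pi * r^2 = 4 * pi * 4.5^2 = 254.469
Compute Q / denom = 4 / 254.469 = 0.01571901
Compute 10 * log10(0.01571901) = -18.0357
SPL = 96.3 + (-18.0357) = 78.26

78.26 dB


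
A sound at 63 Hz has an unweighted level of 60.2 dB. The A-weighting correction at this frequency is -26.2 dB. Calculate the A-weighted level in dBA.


Given values:
  SPL = 60.2 dB
  A-weighting at 63 Hz = -26.2 dB
Formula: L_A = SPL + A_weight
L_A = 60.2 + (-26.2)
L_A = 34.0

34.0 dBA


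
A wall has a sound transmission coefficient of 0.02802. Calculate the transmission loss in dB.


Given values:
  tau = 0.02802
Formula: TL = 10 * log10(1 / tau)
Compute 1 / tau = 1 / 0.02802 = 35.6888
Compute log10(35.6888) = 1.552532
TL = 10 * 1.552532 = 15.53

15.53 dB


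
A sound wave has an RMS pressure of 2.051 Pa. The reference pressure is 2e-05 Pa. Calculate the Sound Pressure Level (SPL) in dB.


Given values:
  p = 2.051 Pa
  p_ref = 2e-05 Pa
Formula: SPL = 20 * log10(p / p_ref)
Compute ratio: p / p_ref = 2.051 / 2e-05 = 102550
Compute log10: log10(102550) = 5.010936
Multiply: SPL = 20 * 5.010936 = 100.22

100.22 dB


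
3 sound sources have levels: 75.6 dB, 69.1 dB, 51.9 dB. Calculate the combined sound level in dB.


Formula: L_total = 10 * log10( sum(10^(Li/10)) )
  Source 1: 10^(75.6/10) = 36307805.477
  Source 2: 10^(69.1/10) = 8128305.1616
  Source 3: 10^(51.9/10) = 154881.6619
Sum of linear values = 44590992.3005
L_total = 10 * log10(44590992.3005) = 76.49

76.49 dB


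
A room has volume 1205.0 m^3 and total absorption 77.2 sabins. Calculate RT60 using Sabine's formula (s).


Given values:
  V = 1205.0 m^3
  A = 77.2 sabins
Formula: RT60 = 0.161 * V / A
Numerator: 0.161 * 1205.0 = 194.005
RT60 = 194.005 / 77.2 = 2.513

2.513 s


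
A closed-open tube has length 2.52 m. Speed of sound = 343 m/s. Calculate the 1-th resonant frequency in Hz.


Given values:
  Tube type: closed-open, L = 2.52 m, c = 343 m/s, n = 1
Formula: f_n = (2n - 1) * c / (4 * L)
Compute 2n - 1 = 2*1 - 1 = 1
Compute 4 * L = 4 * 2.52 = 10.08
f = 1 * 343 / 10.08
f = 34.03

34.03 Hz


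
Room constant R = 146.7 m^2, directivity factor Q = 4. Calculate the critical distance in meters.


Given values:
  R = 146.7 m^2, Q = 4
Formula: d_c = 0.141 * sqrt(Q * R)
Compute Q * R = 4 * 146.7 = 586.8
Compute sqrt(586.8) = 24.224
d_c = 0.141 * 24.224 = 3.416

3.416 m


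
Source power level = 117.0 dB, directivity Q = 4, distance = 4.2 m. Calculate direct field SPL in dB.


Given values:
  Lw = 117.0 dB, Q = 4, r = 4.2 m
Formula: SPL = Lw + 10 * log10(Q / (4 * pi * r^2))
Compute 4 * pi * r^2 = 4 * pi * 4.2^2 = 221.6708
Compute Q / denom = 4 / 221.6708 = 0.01804478
Compute 10 * log10(0.01804478) = -17.4365
SPL = 117.0 + (-17.4365) = 99.56

99.56 dB


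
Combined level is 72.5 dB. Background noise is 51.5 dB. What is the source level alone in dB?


Given values:
  L_total = 72.5 dB, L_bg = 51.5 dB
Formula: L_source = 10 * log10(10^(L_total/10) - 10^(L_bg/10))
Convert to linear:
  10^(72.5/10) = 17782794.1004
  10^(51.5/10) = 141253.7545
Difference: 17782794.1004 - 141253.7545 = 17641540.3459
L_source = 10 * log10(17641540.3459) = 72.47

72.47 dB


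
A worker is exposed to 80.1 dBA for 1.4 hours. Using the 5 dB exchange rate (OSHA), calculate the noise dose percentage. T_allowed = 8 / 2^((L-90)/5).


Given values:
  L = 80.1 dBA, T = 1.4 hours
Formula: T_allowed = 8 / 2^((L - 90) / 5)
Compute exponent: (80.1 - 90) / 5 = -1.98
Compute 2^(-1.98) = 0.25349
T_allowed = 8 / 0.25349 = 31.55943 hours
Dose = (T / T_allowed) * 100
Dose = (1.4 / 31.55943) * 100 = 4.44

4.44 %


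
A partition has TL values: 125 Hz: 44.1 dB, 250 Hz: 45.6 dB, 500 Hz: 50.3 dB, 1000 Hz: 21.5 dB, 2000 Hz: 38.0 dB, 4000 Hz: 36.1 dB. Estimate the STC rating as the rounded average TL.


Given TL values at each frequency:
  125 Hz: 44.1 dB
  250 Hz: 45.6 dB
  500 Hz: 50.3 dB
  1000 Hz: 21.5 dB
  2000 Hz: 38.0 dB
  4000 Hz: 36.1 dB
Formula: STC ~ round(average of TL values)
Sum = 44.1 + 45.6 + 50.3 + 21.5 + 38.0 + 36.1 = 235.6
Average = 235.6 / 6 = 39.27
Rounded: 39

39


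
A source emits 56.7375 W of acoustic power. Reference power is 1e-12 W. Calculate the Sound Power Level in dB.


Given values:
  W = 56.7375 W
  W_ref = 1e-12 W
Formula: SWL = 10 * log10(W / W_ref)
Compute ratio: W / W_ref = 56737500000000
Compute log10: log10(56737500000000) = 13.75387
Multiply: SWL = 10 * 13.75387 = 137.54

137.54 dB


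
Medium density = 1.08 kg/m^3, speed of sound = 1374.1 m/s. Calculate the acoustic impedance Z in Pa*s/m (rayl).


Given values:
  rho = 1.08 kg/m^3
  c = 1374.1 m/s
Formula: Z = rho * c
Z = 1.08 * 1374.1
Z = 1484.03

1484.03 rayl


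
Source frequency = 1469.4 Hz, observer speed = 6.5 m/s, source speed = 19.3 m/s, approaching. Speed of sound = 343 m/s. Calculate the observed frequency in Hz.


Given values:
  f_s = 1469.4 Hz, v_o = 6.5 m/s, v_s = 19.3 m/s
  Direction: approaching
Formula: f_o = f_s * (c + v_o) / (c - v_s)
Numerator: c + v_o = 343 + 6.5 = 349.5
Denominator: c - v_s = 343 - 19.3 = 323.7
f_o = 1469.4 * 349.5 / 323.7 = 1586.52

1586.52 Hz


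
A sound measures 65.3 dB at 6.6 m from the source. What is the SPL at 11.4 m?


Given values:
  SPL1 = 65.3 dB, r1 = 6.6 m, r2 = 11.4 m
Formula: SPL2 = SPL1 - 20 * log10(r2 / r1)
Compute ratio: r2 / r1 = 11.4 / 6.6 = 1.7273
Compute log10: log10(1.7273) = 0.237368
Compute drop: 20 * 0.237368 = 4.7474
SPL2 = 65.3 - 4.7474 = 60.55

60.55 dB


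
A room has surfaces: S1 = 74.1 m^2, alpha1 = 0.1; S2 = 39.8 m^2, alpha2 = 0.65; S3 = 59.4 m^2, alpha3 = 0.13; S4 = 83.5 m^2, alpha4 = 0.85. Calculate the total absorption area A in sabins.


Given surfaces:
  Surface 1: 74.1 * 0.1 = 7.41
  Surface 2: 39.8 * 0.65 = 25.87
  Surface 3: 59.4 * 0.13 = 7.722
  Surface 4: 83.5 * 0.85 = 70.975
Formula: A = sum(Si * alpha_i)
A = 7.41 + 25.87 + 7.722 + 70.975
A = 111.98

111.98 sabins


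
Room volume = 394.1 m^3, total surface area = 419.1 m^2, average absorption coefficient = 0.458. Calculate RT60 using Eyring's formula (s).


Given values:
  V = 394.1 m^3, S = 419.1 m^2, alpha = 0.458
Formula: RT60 = 0.161 * V / (-S * ln(1 - alpha))
Compute ln(1 - 0.458) = ln(0.542) = -0.612489
Denominator: -419.1 * -0.612489 = 256.6941
Numerator: 0.161 * 394.1 = 63.4501
RT60 = 63.4501 / 256.6941 = 0.247

0.247 s


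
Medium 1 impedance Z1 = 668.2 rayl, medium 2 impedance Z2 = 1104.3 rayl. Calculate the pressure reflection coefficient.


Given values:
  Z1 = 668.2 rayl, Z2 = 1104.3 rayl
Formula: R = (Z2 - Z1) / (Z2 + Z1)
Numerator: Z2 - Z1 = 1104.3 - 668.2 = 436.1
Denominator: Z2 + Z1 = 1104.3 + 668.2 = 1772.5
R = 436.1 / 1772.5 = 0.246

0.246


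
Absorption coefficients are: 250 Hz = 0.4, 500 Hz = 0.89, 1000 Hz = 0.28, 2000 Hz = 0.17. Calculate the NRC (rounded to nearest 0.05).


Given values:
  a_250 = 0.4, a_500 = 0.89
  a_1000 = 0.28, a_2000 = 0.17
Formula: NRC = (a250 + a500 + a1000 + a2000) / 4
Sum = 0.4 + 0.89 + 0.28 + 0.17 = 1.74
NRC = 1.74 / 4 = 0.435
Rounded to nearest 0.05: 0.45

0.45


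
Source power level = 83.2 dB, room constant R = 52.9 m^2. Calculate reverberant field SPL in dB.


Given values:
  Lw = 83.2 dB, R = 52.9 m^2
Formula: SPL = Lw + 10 * log10(4 / R)
Compute 4 / R = 4 / 52.9 = 0.075614
Compute 10 * log10(0.075614) = -11.214
SPL = 83.2 + (-11.214) = 71.99

71.99 dB


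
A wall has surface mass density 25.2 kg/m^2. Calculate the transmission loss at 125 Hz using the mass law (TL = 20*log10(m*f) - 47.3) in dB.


Given values:
  m = 25.2 kg/m^2, f = 125 Hz
Formula: TL = 20 * log10(m * f) - 47.3
Compute m * f = 25.2 * 125 = 3150.0
Compute log10(3150.0) = 3.498311
Compute 20 * 3.498311 = 69.9662
TL = 69.9662 - 47.3 = 22.67

22.67 dB


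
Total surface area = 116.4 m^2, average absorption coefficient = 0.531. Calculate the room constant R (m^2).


Given values:
  S = 116.4 m^2, alpha = 0.531
Formula: R = S * alpha / (1 - alpha)
Numerator: 116.4 * 0.531 = 61.8084
Denominator: 1 - 0.531 = 0.469
R = 61.8084 / 0.469 = 131.79

131.79 m^2


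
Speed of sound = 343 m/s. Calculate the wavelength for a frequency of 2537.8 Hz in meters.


Given values:
  c = 343 m/s, f = 2537.8 Hz
Formula: lambda = c / f
lambda = 343 / 2537.8
lambda = 0.1352

0.1352 m


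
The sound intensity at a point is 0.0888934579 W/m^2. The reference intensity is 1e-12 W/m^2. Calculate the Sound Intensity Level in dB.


Given values:
  I = 0.0888934579 W/m^2
  I_ref = 1e-12 W/m^2
Formula: SIL = 10 * log10(I / I_ref)
Compute ratio: I / I_ref = 88893457900
Compute log10: log10(88893457900) = 10.94887
Multiply: SIL = 10 * 10.94887 = 109.49

109.49 dB


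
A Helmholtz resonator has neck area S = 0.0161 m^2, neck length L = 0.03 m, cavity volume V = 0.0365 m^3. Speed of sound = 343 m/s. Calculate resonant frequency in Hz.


Given values:
  S = 0.0161 m^2, L = 0.03 m, V = 0.0365 m^3, c = 343 m/s
Formula: f = (c / (2*pi)) * sqrt(S / (V * L))
Compute V * L = 0.0365 * 0.03 = 0.001095
Compute S / (V * L) = 0.0161 / 0.001095 = 14.7032
Compute sqrt(14.7032) = 3.834475
Compute c / (2*pi) = 343 / 6.283185 = 54.590148
f = 54.590148 * 3.834475 = 209.32

209.32 Hz


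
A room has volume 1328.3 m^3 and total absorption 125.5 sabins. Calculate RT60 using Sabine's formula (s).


Given values:
  V = 1328.3 m^3
  A = 125.5 sabins
Formula: RT60 = 0.161 * V / A
Numerator: 0.161 * 1328.3 = 213.8563
RT60 = 213.8563 / 125.5 = 1.704

1.704 s


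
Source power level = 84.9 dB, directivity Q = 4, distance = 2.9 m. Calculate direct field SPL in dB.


Given values:
  Lw = 84.9 dB, Q = 4, r = 2.9 m
Formula: SPL = Lw + 10 * log10(Q / (4 * pi * r^2))
Compute 4 * pi * r^2 = 4 * pi * 2.9^2 = 105.6832
Compute Q / denom = 4 / 105.6832 = 0.03784897
Compute 10 * log10(0.03784897) = -14.2195
SPL = 84.9 + (-14.2195) = 70.68

70.68 dB


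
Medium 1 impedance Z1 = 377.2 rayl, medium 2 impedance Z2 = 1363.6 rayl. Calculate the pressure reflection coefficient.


Given values:
  Z1 = 377.2 rayl, Z2 = 1363.6 rayl
Formula: R = (Z2 - Z1) / (Z2 + Z1)
Numerator: Z2 - Z1 = 1363.6 - 377.2 = 986.4
Denominator: Z2 + Z1 = 1363.6 + 377.2 = 1740.8
R = 986.4 / 1740.8 = 0.5666

0.5666


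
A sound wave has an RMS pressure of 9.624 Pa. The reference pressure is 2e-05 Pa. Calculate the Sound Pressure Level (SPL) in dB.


Given values:
  p = 9.624 Pa
  p_ref = 2e-05 Pa
Formula: SPL = 20 * log10(p / p_ref)
Compute ratio: p / p_ref = 9.624 / 2e-05 = 481200
Compute log10: log10(481200) = 5.682326
Multiply: SPL = 20 * 5.682326 = 113.65

113.65 dB


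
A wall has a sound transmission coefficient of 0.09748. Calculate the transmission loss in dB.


Given values:
  tau = 0.09748
Formula: TL = 10 * log10(1 / tau)
Compute 1 / tau = 1 / 0.09748 = 10.2585
Compute log10(10.2585) = 1.011084
TL = 10 * 1.011084 = 10.11

10.11 dB


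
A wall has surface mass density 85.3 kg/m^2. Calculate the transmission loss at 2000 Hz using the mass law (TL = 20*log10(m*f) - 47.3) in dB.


Given values:
  m = 85.3 kg/m^2, f = 2000 Hz
Formula: TL = 20 * log10(m * f) - 47.3
Compute m * f = 85.3 * 2000 = 170600.0
Compute log10(170600.0) = 5.231979
Compute 20 * 5.231979 = 104.6396
TL = 104.6396 - 47.3 = 57.34

57.34 dB


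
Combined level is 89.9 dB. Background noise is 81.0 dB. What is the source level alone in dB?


Given values:
  L_total = 89.9 dB, L_bg = 81.0 dB
Formula: L_source = 10 * log10(10^(L_total/10) - 10^(L_bg/10))
Convert to linear:
  10^(89.9/10) = 977237220.9558
  10^(81.0/10) = 125892541.1794
Difference: 977237220.9558 - 125892541.1794 = 851344679.7764
L_source = 10 * log10(851344679.7764) = 89.3

89.3 dB


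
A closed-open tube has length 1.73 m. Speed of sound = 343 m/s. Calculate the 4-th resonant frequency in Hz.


Given values:
  Tube type: closed-open, L = 1.73 m, c = 343 m/s, n = 4
Formula: f_n = (2n - 1) * c / (4 * L)
Compute 2n - 1 = 2*4 - 1 = 7
Compute 4 * L = 4 * 1.73 = 6.92
f = 7 * 343 / 6.92
f = 346.97

346.97 Hz


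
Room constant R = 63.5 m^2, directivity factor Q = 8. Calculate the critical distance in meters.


Given values:
  R = 63.5 m^2, Q = 8
Formula: d_c = 0.141 * sqrt(Q * R)
Compute Q * R = 8 * 63.5 = 508.0
Compute sqrt(508.0) = 22.5389
d_c = 0.141 * 22.5389 = 3.178

3.178 m


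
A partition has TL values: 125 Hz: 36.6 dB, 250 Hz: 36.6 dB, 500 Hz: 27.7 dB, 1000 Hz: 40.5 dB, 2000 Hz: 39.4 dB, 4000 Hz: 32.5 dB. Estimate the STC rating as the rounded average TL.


Given TL values at each frequency:
  125 Hz: 36.6 dB
  250 Hz: 36.6 dB
  500 Hz: 27.7 dB
  1000 Hz: 40.5 dB
  2000 Hz: 39.4 dB
  4000 Hz: 32.5 dB
Formula: STC ~ round(average of TL values)
Sum = 36.6 + 36.6 + 27.7 + 40.5 + 39.4 + 32.5 = 213.3
Average = 213.3 / 6 = 35.55
Rounded: 36

36


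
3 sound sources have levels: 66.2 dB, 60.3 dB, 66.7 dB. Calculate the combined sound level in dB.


Formula: L_total = 10 * log10( sum(10^(Li/10)) )
  Source 1: 10^(66.2/10) = 4168693.8347
  Source 2: 10^(60.3/10) = 1071519.3052
  Source 3: 10^(66.7/10) = 4677351.4129
Sum of linear values = 9917564.5528
L_total = 10 * log10(9917564.5528) = 69.96

69.96 dB


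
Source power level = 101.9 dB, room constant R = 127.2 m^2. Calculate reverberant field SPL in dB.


Given values:
  Lw = 101.9 dB, R = 127.2 m^2
Formula: SPL = Lw + 10 * log10(4 / R)
Compute 4 / R = 4 / 127.2 = 0.031447
Compute 10 * log10(0.031447) = -15.0242
SPL = 101.9 + (-15.0242) = 86.88

86.88 dB


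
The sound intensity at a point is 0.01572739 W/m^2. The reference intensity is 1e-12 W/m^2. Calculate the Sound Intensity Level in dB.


Given values:
  I = 0.01572739 W/m^2
  I_ref = 1e-12 W/m^2
Formula: SIL = 10 * log10(I / I_ref)
Compute ratio: I / I_ref = 15727390000
Compute log10: log10(15727390000) = 10.196657
Multiply: SIL = 10 * 10.196657 = 101.97

101.97 dB


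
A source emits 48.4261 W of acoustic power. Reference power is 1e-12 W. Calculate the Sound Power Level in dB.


Given values:
  W = 48.4261 W
  W_ref = 1e-12 W
Formula: SWL = 10 * log10(W / W_ref)
Compute ratio: W / W_ref = 48426100000000
Compute log10: log10(48426100000000) = 13.685079
Multiply: SWL = 10 * 13.685079 = 136.85

136.85 dB


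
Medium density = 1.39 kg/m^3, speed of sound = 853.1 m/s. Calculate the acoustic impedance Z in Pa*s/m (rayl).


Given values:
  rho = 1.39 kg/m^3
  c = 853.1 m/s
Formula: Z = rho * c
Z = 1.39 * 853.1
Z = 1185.81

1185.81 rayl


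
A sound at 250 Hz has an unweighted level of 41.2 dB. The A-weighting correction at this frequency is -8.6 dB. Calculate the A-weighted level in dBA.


Given values:
  SPL = 41.2 dB
  A-weighting at 250 Hz = -8.6 dB
Formula: L_A = SPL + A_weight
L_A = 41.2 + (-8.6)
L_A = 32.6

32.6 dBA


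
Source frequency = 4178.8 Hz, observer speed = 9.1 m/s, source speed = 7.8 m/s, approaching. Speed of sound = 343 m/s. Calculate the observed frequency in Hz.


Given values:
  f_s = 4178.8 Hz, v_o = 9.1 m/s, v_s = 7.8 m/s
  Direction: approaching
Formula: f_o = f_s * (c + v_o) / (c - v_s)
Numerator: c + v_o = 343 + 9.1 = 352.1
Denominator: c - v_s = 343 - 7.8 = 335.2
f_o = 4178.8 * 352.1 / 335.2 = 4389.49

4389.49 Hz


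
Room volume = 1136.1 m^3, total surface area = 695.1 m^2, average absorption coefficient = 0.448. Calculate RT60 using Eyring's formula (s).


Given values:
  V = 1136.1 m^3, S = 695.1 m^2, alpha = 0.448
Formula: RT60 = 0.161 * V / (-S * ln(1 - alpha))
Compute ln(1 - 0.448) = ln(0.552) = -0.594207
Denominator: -695.1 * -0.594207 = 413.0333
Numerator: 0.161 * 1136.1 = 182.9121
RT60 = 182.9121 / 413.0333 = 0.443

0.443 s


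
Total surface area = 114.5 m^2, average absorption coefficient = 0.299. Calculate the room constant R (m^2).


Given values:
  S = 114.5 m^2, alpha = 0.299
Formula: R = S * alpha / (1 - alpha)
Numerator: 114.5 * 0.299 = 34.2355
Denominator: 1 - 0.299 = 0.701
R = 34.2355 / 0.701 = 48.84

48.84 m^2


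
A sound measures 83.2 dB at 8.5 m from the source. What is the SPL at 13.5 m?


Given values:
  SPL1 = 83.2 dB, r1 = 8.5 m, r2 = 13.5 m
Formula: SPL2 = SPL1 - 20 * log10(r2 / r1)
Compute ratio: r2 / r1 = 13.5 / 8.5 = 1.5882
Compute log10: log10(1.5882) = 0.200905
Compute drop: 20 * 0.200905 = 4.0181
SPL2 = 83.2 - 4.0181 = 79.18

79.18 dB


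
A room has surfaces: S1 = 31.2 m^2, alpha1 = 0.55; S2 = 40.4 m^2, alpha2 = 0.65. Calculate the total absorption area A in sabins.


Given surfaces:
  Surface 1: 31.2 * 0.55 = 17.16
  Surface 2: 40.4 * 0.65 = 26.26
Formula: A = sum(Si * alpha_i)
A = 17.16 + 26.26
A = 43.42

43.42 sabins


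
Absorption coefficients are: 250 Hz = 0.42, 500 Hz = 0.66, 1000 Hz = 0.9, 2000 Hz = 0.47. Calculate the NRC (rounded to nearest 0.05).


Given values:
  a_250 = 0.42, a_500 = 0.66
  a_1000 = 0.9, a_2000 = 0.47
Formula: NRC = (a250 + a500 + a1000 + a2000) / 4
Sum = 0.42 + 0.66 + 0.9 + 0.47 = 2.45
NRC = 2.45 / 4 = 0.6125
Rounded to nearest 0.05: 0.6

0.6


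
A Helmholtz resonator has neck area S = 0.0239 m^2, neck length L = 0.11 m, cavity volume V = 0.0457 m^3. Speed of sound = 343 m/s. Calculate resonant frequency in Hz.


Given values:
  S = 0.0239 m^2, L = 0.11 m, V = 0.0457 m^3, c = 343 m/s
Formula: f = (c / (2*pi)) * sqrt(S / (V * L))
Compute V * L = 0.0457 * 0.11 = 0.005027
Compute S / (V * L) = 0.0239 / 0.005027 = 4.7543
Compute sqrt(4.7543) = 2.180436
Compute c / (2*pi) = 343 / 6.283185 = 54.590148
f = 54.590148 * 2.180436 = 119.03

119.03 Hz


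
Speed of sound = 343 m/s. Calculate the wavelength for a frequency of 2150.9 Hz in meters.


Given values:
  c = 343 m/s, f = 2150.9 Hz
Formula: lambda = c / f
lambda = 343 / 2150.9
lambda = 0.1595

0.1595 m


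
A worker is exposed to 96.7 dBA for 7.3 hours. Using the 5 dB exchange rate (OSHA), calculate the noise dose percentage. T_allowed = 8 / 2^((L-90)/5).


Given values:
  L = 96.7 dBA, T = 7.3 hours
Formula: T_allowed = 8 / 2^((L - 90) / 5)
Compute exponent: (96.7 - 90) / 5 = 1.34
Compute 2^(1.34) = 2.531513
T_allowed = 8 / 2.531513 = 3.160165 hours
Dose = (T / T_allowed) * 100
Dose = (7.3 / 3.160165) * 100 = 231.0

231.0 %


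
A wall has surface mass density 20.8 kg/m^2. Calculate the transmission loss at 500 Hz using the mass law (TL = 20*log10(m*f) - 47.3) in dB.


Given values:
  m = 20.8 kg/m^2, f = 500 Hz
Formula: TL = 20 * log10(m * f) - 47.3
Compute m * f = 20.8 * 500 = 10400.0
Compute log10(10400.0) = 4.017033
Compute 20 * 4.017033 = 80.3407
TL = 80.3407 - 47.3 = 33.04

33.04 dB


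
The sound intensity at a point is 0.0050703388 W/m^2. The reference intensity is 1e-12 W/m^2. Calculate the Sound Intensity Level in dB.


Given values:
  I = 0.0050703388 W/m^2
  I_ref = 1e-12 W/m^2
Formula: SIL = 10 * log10(I / I_ref)
Compute ratio: I / I_ref = 5070338800
Compute log10: log10(5070338800) = 9.705037
Multiply: SIL = 10 * 9.705037 = 97.05

97.05 dB


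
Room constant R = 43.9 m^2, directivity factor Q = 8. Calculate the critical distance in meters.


Given values:
  R = 43.9 m^2, Q = 8
Formula: d_c = 0.141 * sqrt(Q * R)
Compute Q * R = 8 * 43.9 = 351.2
Compute sqrt(351.2) = 18.7403
d_c = 0.141 * 18.7403 = 2.642

2.642 m


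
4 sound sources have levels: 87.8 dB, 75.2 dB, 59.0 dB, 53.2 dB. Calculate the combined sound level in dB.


Formula: L_total = 10 * log10( sum(10^(Li/10)) )
  Source 1: 10^(87.8/10) = 602559586.0744
  Source 2: 10^(75.2/10) = 33113112.1483
  Source 3: 10^(59.0/10) = 794328.2347
  Source 4: 10^(53.2/10) = 208929.6131
Sum of linear values = 636675956.0705
L_total = 10 * log10(636675956.0705) = 88.04

88.04 dB


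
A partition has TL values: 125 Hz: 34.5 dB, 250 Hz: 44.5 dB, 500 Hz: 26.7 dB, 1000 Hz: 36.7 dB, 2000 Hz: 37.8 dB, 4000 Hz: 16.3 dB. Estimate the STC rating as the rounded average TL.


Given TL values at each frequency:
  125 Hz: 34.5 dB
  250 Hz: 44.5 dB
  500 Hz: 26.7 dB
  1000 Hz: 36.7 dB
  2000 Hz: 37.8 dB
  4000 Hz: 16.3 dB
Formula: STC ~ round(average of TL values)
Sum = 34.5 + 44.5 + 26.7 + 36.7 + 37.8 + 16.3 = 196.5
Average = 196.5 / 6 = 32.75
Rounded: 33

33


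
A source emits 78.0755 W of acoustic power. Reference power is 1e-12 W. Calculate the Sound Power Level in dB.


Given values:
  W = 78.0755 W
  W_ref = 1e-12 W
Formula: SWL = 10 * log10(W / W_ref)
Compute ratio: W / W_ref = 78075500000000
Compute log10: log10(78075500000000) = 13.892515
Multiply: SWL = 10 * 13.892515 = 138.93

138.93 dB


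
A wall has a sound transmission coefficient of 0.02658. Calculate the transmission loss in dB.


Given values:
  tau = 0.02658
Formula: TL = 10 * log10(1 / tau)
Compute 1 / tau = 1 / 0.02658 = 37.6223
Compute log10(37.6223) = 1.575445
TL = 10 * 1.575445 = 15.75

15.75 dB


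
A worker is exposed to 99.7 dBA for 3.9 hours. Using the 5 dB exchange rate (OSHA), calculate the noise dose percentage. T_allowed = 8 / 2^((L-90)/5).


Given values:
  L = 99.7 dBA, T = 3.9 hours
Formula: T_allowed = 8 / 2^((L - 90) / 5)
Compute exponent: (99.7 - 90) / 5 = 1.94
Compute 2^(1.94) = 3.837056
T_allowed = 8 / 3.837056 = 2.084932 hours
Dose = (T / T_allowed) * 100
Dose = (3.9 / 2.084932) * 100 = 187.06

187.06 %


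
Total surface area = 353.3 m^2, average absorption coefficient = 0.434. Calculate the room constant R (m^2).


Given values:
  S = 353.3 m^2, alpha = 0.434
Formula: R = S * alpha / (1 - alpha)
Numerator: 353.3 * 0.434 = 153.3322
Denominator: 1 - 0.434 = 0.566
R = 153.3322 / 0.566 = 270.9

270.9 m^2


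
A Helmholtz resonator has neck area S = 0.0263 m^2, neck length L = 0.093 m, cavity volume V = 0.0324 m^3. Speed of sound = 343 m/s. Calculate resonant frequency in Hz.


Given values:
  S = 0.0263 m^2, L = 0.093 m, V = 0.0324 m^3, c = 343 m/s
Formula: f = (c / (2*pi)) * sqrt(S / (V * L))
Compute V * L = 0.0324 * 0.093 = 0.0030132
Compute S / (V * L) = 0.0263 / 0.0030132 = 8.7283
Compute sqrt(8.7283) = 2.95437
Compute c / (2*pi) = 343 / 6.283185 = 54.590148
f = 54.590148 * 2.95437 = 161.28

161.28 Hz


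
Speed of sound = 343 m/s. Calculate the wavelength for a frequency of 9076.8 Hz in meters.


Given values:
  c = 343 m/s, f = 9076.8 Hz
Formula: lambda = c / f
lambda = 343 / 9076.8
lambda = 0.0378

0.0378 m


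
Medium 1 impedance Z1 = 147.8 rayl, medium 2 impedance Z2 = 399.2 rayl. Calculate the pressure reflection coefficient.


Given values:
  Z1 = 147.8 rayl, Z2 = 399.2 rayl
Formula: R = (Z2 - Z1) / (Z2 + Z1)
Numerator: Z2 - Z1 = 399.2 - 147.8 = 251.4
Denominator: Z2 + Z1 = 399.2 + 147.8 = 547.0
R = 251.4 / 547.0 = 0.4596

0.4596


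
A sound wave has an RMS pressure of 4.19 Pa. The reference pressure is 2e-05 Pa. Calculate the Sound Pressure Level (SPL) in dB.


Given values:
  p = 4.19 Pa
  p_ref = 2e-05 Pa
Formula: SPL = 20 * log10(p / p_ref)
Compute ratio: p / p_ref = 4.19 / 2e-05 = 209500
Compute log10: log10(209500) = 5.321184
Multiply: SPL = 20 * 5.321184 = 106.42

106.42 dB


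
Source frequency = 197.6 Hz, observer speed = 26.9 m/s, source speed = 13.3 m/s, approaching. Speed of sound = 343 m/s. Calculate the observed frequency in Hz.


Given values:
  f_s = 197.6 Hz, v_o = 26.9 m/s, v_s = 13.3 m/s
  Direction: approaching
Formula: f_o = f_s * (c + v_o) / (c - v_s)
Numerator: c + v_o = 343 + 26.9 = 369.9
Denominator: c - v_s = 343 - 13.3 = 329.7
f_o = 197.6 * 369.9 / 329.7 = 221.69

221.69 Hz


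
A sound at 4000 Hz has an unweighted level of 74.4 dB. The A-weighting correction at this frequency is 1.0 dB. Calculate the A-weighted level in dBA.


Given values:
  SPL = 74.4 dB
  A-weighting at 4000 Hz = 1.0 dB
Formula: L_A = SPL + A_weight
L_A = 74.4 + (1.0)
L_A = 75.4

75.4 dBA


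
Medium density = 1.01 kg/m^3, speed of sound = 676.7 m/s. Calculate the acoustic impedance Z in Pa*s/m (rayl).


Given values:
  rho = 1.01 kg/m^3
  c = 676.7 m/s
Formula: Z = rho * c
Z = 1.01 * 676.7
Z = 683.47

683.47 rayl


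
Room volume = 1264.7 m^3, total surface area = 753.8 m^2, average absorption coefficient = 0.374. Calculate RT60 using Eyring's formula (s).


Given values:
  V = 1264.7 m^3, S = 753.8 m^2, alpha = 0.374
Formula: RT60 = 0.161 * V / (-S * ln(1 - alpha))
Compute ln(1 - 0.374) = ln(0.626) = -0.468405
Denominator: -753.8 * -0.468405 = 353.0837
Numerator: 0.161 * 1264.7 = 203.6167
RT60 = 203.6167 / 353.0837 = 0.577

0.577 s


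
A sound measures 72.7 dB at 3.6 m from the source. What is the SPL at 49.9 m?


Given values:
  SPL1 = 72.7 dB, r1 = 3.6 m, r2 = 49.9 m
Formula: SPL2 = SPL1 - 20 * log10(r2 / r1)
Compute ratio: r2 / r1 = 49.9 / 3.6 = 13.8611
Compute log10: log10(13.8611) = 1.141798
Compute drop: 20 * 1.141798 = 22.836
SPL2 = 72.7 - 22.836 = 49.86

49.86 dB


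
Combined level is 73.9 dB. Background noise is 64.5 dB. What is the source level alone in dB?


Given values:
  L_total = 73.9 dB, L_bg = 64.5 dB
Formula: L_source = 10 * log10(10^(L_total/10) - 10^(L_bg/10))
Convert to linear:
  10^(73.9/10) = 24547089.1569
  10^(64.5/10) = 2818382.9313
Difference: 24547089.1569 - 2818382.9313 = 21728706.2256
L_source = 10 * log10(21728706.2256) = 73.37

73.37 dB


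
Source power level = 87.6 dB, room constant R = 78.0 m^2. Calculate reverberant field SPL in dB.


Given values:
  Lw = 87.6 dB, R = 78.0 m^2
Formula: SPL = Lw + 10 * log10(4 / R)
Compute 4 / R = 4 / 78.0 = 0.051282
Compute 10 * log10(0.051282) = -12.9004
SPL = 87.6 + (-12.9004) = 74.7

74.7 dB


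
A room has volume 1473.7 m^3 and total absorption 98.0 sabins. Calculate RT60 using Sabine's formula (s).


Given values:
  V = 1473.7 m^3
  A = 98.0 sabins
Formula: RT60 = 0.161 * V / A
Numerator: 0.161 * 1473.7 = 237.2657
RT60 = 237.2657 / 98.0 = 2.421

2.421 s


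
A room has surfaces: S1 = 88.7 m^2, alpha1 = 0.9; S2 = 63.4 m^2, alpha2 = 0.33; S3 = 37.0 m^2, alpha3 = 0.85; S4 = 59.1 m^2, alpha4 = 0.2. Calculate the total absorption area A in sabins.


Given surfaces:
  Surface 1: 88.7 * 0.9 = 79.83
  Surface 2: 63.4 * 0.33 = 20.922
  Surface 3: 37.0 * 0.85 = 31.45
  Surface 4: 59.1 * 0.2 = 11.82
Formula: A = sum(Si * alpha_i)
A = 79.83 + 20.922 + 31.45 + 11.82
A = 144.02

144.02 sabins


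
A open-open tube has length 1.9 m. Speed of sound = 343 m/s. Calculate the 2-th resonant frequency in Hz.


Given values:
  Tube type: open-open, L = 1.9 m, c = 343 m/s, n = 2
Formula: f_n = n * c / (2 * L)
Compute 2 * L = 2 * 1.9 = 3.8
f = 2 * 343 / 3.8
f = 180.53

180.53 Hz


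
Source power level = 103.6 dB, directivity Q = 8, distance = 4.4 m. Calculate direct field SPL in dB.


Given values:
  Lw = 103.6 dB, Q = 8, r = 4.4 m
Formula: SPL = Lw + 10 * log10(Q / (4 * pi * r^2))
Compute 4 * pi * r^2 = 4 * pi * 4.4^2 = 243.2849
Compute Q / denom = 8 / 243.2849 = 0.03288326
Compute 10 * log10(0.03288326) = -14.8303
SPL = 103.6 + (-14.8303) = 88.77

88.77 dB


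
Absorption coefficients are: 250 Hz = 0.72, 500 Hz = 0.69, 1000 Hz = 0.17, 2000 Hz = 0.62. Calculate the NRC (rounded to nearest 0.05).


Given values:
  a_250 = 0.72, a_500 = 0.69
  a_1000 = 0.17, a_2000 = 0.62
Formula: NRC = (a250 + a500 + a1000 + a2000) / 4
Sum = 0.72 + 0.69 + 0.17 + 0.62 = 2.2
NRC = 2.2 / 4 = 0.55
Rounded to nearest 0.05: 0.55

0.55


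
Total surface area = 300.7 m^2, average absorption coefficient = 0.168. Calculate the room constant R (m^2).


Given values:
  S = 300.7 m^2, alpha = 0.168
Formula: R = S * alpha / (1 - alpha)
Numerator: 300.7 * 0.168 = 50.5176
Denominator: 1 - 0.168 = 0.832
R = 50.5176 / 0.832 = 60.72

60.72 m^2


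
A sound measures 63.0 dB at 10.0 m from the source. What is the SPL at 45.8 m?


Given values:
  SPL1 = 63.0 dB, r1 = 10.0 m, r2 = 45.8 m
Formula: SPL2 = SPL1 - 20 * log10(r2 / r1)
Compute ratio: r2 / r1 = 45.8 / 10.0 = 4.58
Compute log10: log10(4.58) = 0.660865
Compute drop: 20 * 0.660865 = 13.2173
SPL2 = 63.0 - 13.2173 = 49.78

49.78 dB


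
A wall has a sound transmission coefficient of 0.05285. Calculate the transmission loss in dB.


Given values:
  tau = 0.05285
Formula: TL = 10 * log10(1 / tau)
Compute 1 / tau = 1 / 0.05285 = 18.9215
Compute log10(18.9215) = 1.276956
TL = 10 * 1.276956 = 12.77

12.77 dB


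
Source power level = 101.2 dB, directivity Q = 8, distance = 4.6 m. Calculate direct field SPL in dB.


Given values:
  Lw = 101.2 dB, Q = 8, r = 4.6 m
Formula: SPL = Lw + 10 * log10(Q / (4 * pi * r^2))
Compute 4 * pi * r^2 = 4 * pi * 4.6^2 = 265.9044
Compute Q / denom = 8 / 265.9044 = 0.030086
Compute 10 * log10(0.030086) = -15.2164
SPL = 101.2 + (-15.2164) = 85.98

85.98 dB


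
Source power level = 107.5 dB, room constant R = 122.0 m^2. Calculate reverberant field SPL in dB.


Given values:
  Lw = 107.5 dB, R = 122.0 m^2
Formula: SPL = Lw + 10 * log10(4 / R)
Compute 4 / R = 4 / 122.0 = 0.032787
Compute 10 * log10(0.032787) = -14.843
SPL = 107.5 + (-14.843) = 92.66

92.66 dB
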